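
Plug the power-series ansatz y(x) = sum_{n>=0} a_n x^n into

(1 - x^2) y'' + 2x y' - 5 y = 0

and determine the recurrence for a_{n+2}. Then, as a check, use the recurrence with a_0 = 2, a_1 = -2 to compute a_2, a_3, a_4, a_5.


Substitute y = sum_n a_n x^n.
(1 - 1 x^2) y'' contributes (n+2)(n+1) a_{n+2} - n(n-1) a_n at x^n.
2 x y'(x) contributes 2 n a_n at x^n.
-5 y(x) contributes -5 a_n at x^n.
Matching x^n: (n+2)(n+1) a_{n+2} + (-n(n-1) + 2 n - 5) a_n = 0.
Thus a_{n+2} = (n(n-1) - 2 n + 5) / ((n+1)(n+2)) * a_n.

Check with a_0 = 2, a_1 = -2 (apply the recurrence for n = 0, 1, 2, 3): a_0 = 2, a_1 = -2, a_2 = 5, a_3 = -1, a_4 = 5/4, a_5 = -1/4.

a_(n+2) = (n(n-1) - 2 n + 5) / ((n+1)(n+2)) * a_n; check: a_0 = 2, a_1 = -2, a_2 = 5, a_3 = -1, a_4 = 5/4, a_5 = -1/4


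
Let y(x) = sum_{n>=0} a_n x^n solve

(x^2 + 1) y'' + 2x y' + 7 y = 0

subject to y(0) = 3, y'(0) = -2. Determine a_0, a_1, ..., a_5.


Ansatz: y(x) = sum_{n>=0} a_n x^n, so y'(x) = sum_{n>=1} n a_n x^(n-1) and y''(x) = sum_{n>=2} n(n-1) a_n x^(n-2).
Substitute into P(x) y'' + Q(x) y' + R(x) y = 0 with P(x) = x^2 + 1, Q(x) = 2x, R(x) = 7, and match powers of x.
Initial conditions: a_0 = 3, a_1 = -2.
Setting the coefficient of each power of x to zero and solving order by order (substituting the coefficients already found):
  x^0: 2 a_2 + 7 a_0 = 0  ->  2 a_2 = -7 a_0 = -21  ->  a_2 = -21/2
  x^1: 6 a_3 + 9 a_1 = 0  ->  6 a_3 = -9 a_1 = 18  ->  a_3 = 3
  x^2: 12 a_4 + 13 a_2 = 0  ->  12 a_4 = -13 a_2 = 273/2  ->  a_4 = 91/8
  x^3: 20 a_5 + 19 a_3 = 0  ->  20 a_5 = -19 a_3 = -57  ->  a_5 = -57/20
Truncated series: y(x) = 3 - 2 x - (21/2) x^2 + 3 x^3 + (91/8) x^4 - (57/20) x^5 + O(x^6).

a_0 = 3; a_1 = -2; a_2 = -21/2; a_3 = 3; a_4 = 91/8; a_5 = -57/20


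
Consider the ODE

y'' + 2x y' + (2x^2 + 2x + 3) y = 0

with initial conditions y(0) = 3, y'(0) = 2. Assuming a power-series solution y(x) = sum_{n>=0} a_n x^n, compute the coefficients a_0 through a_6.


Ansatz: y(x) = sum_{n>=0} a_n x^n, so y'(x) = sum_{n>=1} n a_n x^(n-1) and y''(x) = sum_{n>=2} n(n-1) a_n x^(n-2).
Substitute into P(x) y'' + Q(x) y' + R(x) y = 0 with P(x) = 1, Q(x) = 2x, R(x) = 2x^2 + 2x + 3, and match powers of x.
Initial conditions: a_0 = 3, a_1 = 2.
Setting the coefficient of each power of x to zero and solving order by order (substituting the coefficients already found):
  x^0: 2 a_2 + 3 a_0 = 0  ->  2 a_2 = -3 a_0 = -9  ->  a_2 = -9/2
  x^1: 6 a_3 + 5 a_1 + 2 a_0 = 0  ->  6 a_3 = -5 a_1 - 2 a_0 = -16  ->  a_3 = -8/3
  x^2: 12 a_4 + 7 a_2 + 2 a_1 + 2 a_0 = 0  ->  12 a_4 = -7 a_2 - 2 a_1 - 2 a_0 = 43/2  ->  a_4 = 43/24
  x^3: 20 a_5 + 9 a_3 + 2 a_2 + 2 a_1 = 0  ->  20 a_5 = -9 a_3 - 2 a_2 - 2 a_1 = 29  ->  a_5 = 29/20
  x^4: 30 a_6 + 11 a_4 + 2 a_3 + 2 a_2 = 0  ->  30 a_6 = -11 a_4 - 2 a_3 - 2 a_2 = -43/8  ->  a_6 = -43/240
Truncated series: y(x) = 3 + 2 x - (9/2) x^2 - (8/3) x^3 + (43/24) x^4 + (29/20) x^5 - (43/240) x^6 + O(x^7).

a_0 = 3; a_1 = 2; a_2 = -9/2; a_3 = -8/3; a_4 = 43/24; a_5 = 29/20; a_6 = -43/240


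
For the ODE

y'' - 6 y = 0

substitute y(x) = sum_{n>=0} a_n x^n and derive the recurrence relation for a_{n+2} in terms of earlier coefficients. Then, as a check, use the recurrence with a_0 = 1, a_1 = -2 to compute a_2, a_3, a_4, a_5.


Substitute y = sum_n a_n x^n into y'' + (const) y = 0.
y''(x) = sum_{n>=0} (n+2)(n+1) a_{n+2} x^n.
The ODE becomes sum_n [(n+2)(n+1) a_{n+2} - 6 a_n] x^n = 0.
Setting each coefficient to zero gives the recurrence:
  (n+2)(n+1) a_{n+2} - 6 a_n = 0,
  a_{n+2} = 6 / ((n+1)(n+2)) a_n.

Check with a_0 = 1, a_1 = -2 (apply the recurrence for n = 0, 1, 2, 3): a_0 = 1, a_1 = -2, a_2 = 3, a_3 = -2, a_4 = 3/2, a_5 = -3/5.

a_{n+2} = 6/((n+1)(n+2)) * a_n; check: a_0 = 1, a_1 = -2, a_2 = 3, a_3 = -2, a_4 = 3/2, a_5 = -3/5


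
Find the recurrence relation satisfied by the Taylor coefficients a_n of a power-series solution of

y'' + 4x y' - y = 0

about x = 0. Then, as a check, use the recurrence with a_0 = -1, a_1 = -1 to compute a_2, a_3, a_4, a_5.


Substitute y = sum_n a_n x^n.
y''(x) has coefficient (n+2)(n+1) a_{n+2} at x^n;
4 x y'(x) has coefficient 4 n a_n at x^n (shift);
-y(x) has coefficient -1 a_n at x^n.
Matching x^n: (n+2)(n+1) a_{n+2} + (4n - 1) a_n = 0.
Thus a_{n+2} = (-4n + 1) / ((n+1)(n+2)) * a_n.

Check with a_0 = -1, a_1 = -1 (apply the recurrence for n = 0, 1, 2, 3): a_0 = -1, a_1 = -1, a_2 = -1/2, a_3 = 1/2, a_4 = 7/24, a_5 = -11/40.

a_(n+2) = (-4n + 1) / ((n+1)(n+2)) * a_n; check: a_0 = -1, a_1 = -1, a_2 = -1/2, a_3 = 1/2, a_4 = 7/24, a_5 = -11/40


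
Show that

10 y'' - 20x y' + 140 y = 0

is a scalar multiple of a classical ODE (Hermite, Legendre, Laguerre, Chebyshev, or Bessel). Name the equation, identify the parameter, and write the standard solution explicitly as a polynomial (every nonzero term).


All three coefficients share the factor 10; dividing through by 10 gives  y'' - 2x y' + 14 y = 0.
This matches the Hermite equation y'' - 2x y' + 2n y = 0 with 2n = 14, so n = 7; the polynomial solution is H_7(x).
With y = sum_k a_k x^k, matching x^k gives (k+2)(k+1) a_{k+2} = 2(k - n) a_k = 2(k - 7) a_k. The right side vanishes at k = 7, so the series with the parity of 7 terminates at degree 7.
Standard normalization: leading coefficient of H_n is 2^n, so a_7 = 2^7 = 128. Work downward with a_k = (k+1)(k+2) a_{k+2} / (2(k - n)):
  a_5 = (6)(7)(128) / (2(5 - 7)) = 5376/(-4) = -1344
  a_3 = (4)(5)(-1344) / (2(3 - 7)) = -26880/(-8) = 3360
  a_1 = (2)(3)(3360) / (2(1 - 7)) = 20160/(-12) = -1680
Hence H_7(x) = 128 x^7 - 1344 x^5 + 3360 x^3 - 1680 x.

H_7(x); series = 128 x^7 - 1344 x^5 + 3360 x^3 - 1680 x


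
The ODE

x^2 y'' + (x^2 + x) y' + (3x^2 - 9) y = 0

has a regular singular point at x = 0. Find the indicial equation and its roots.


Divide by x^2 to reach normal form y'' + P_1(x) y' + P_2(x) y = 0 with P_1(x) = 1 + 1/x and P_2(x) = 3 - 9/x^2.
x = 0 is a singular point because the y'-coefficient 1 + 1/x has a pole at x = 0 and the y-coefficient 3 - 9/x^2 has a pole at x = 0.
It is a regular singular point because x P_1(x) = p(x) = x + 1 and x^2 P_2(x) = q(x) = 3x^2 - 9 are polynomials, hence analytic at x = 0.
p(0) = 1,  q(0) = -9.
Indicial equation: r(r-1) + p(0) r + q(0) = 0, i.e. r^2 + (p(0) - 1) r + q(0) = 0, i.e. r^2 - 9 = 0.
Discriminant: (0)^2 - 4(-9) = 36, so r = (0 ± 6)/2.
Solving: r_1 = 3, r_2 = -3.

indicial: r^2 - 9 = 0; roots r_1 = 3, r_2 = -3


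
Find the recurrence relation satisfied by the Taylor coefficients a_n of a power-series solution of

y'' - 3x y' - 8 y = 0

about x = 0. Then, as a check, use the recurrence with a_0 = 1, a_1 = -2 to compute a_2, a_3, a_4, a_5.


Substitute y = sum_n a_n x^n.
y''(x) has coefficient (n+2)(n+1) a_{n+2} at x^n;
-3 x y'(x) has coefficient -3 n a_n at x^n (shift);
-8 y(x) has coefficient -8 a_n at x^n.
Matching x^n: (n+2)(n+1) a_{n+2} + (-3n - 8) a_n = 0.
Thus a_{n+2} = (3n + 8) / ((n+1)(n+2)) * a_n.

Check with a_0 = 1, a_1 = -2 (apply the recurrence for n = 0, 1, 2, 3): a_0 = 1, a_1 = -2, a_2 = 4, a_3 = -11/3, a_4 = 14/3, a_5 = -187/60.

a_(n+2) = (3n + 8) / ((n+1)(n+2)) * a_n; check: a_0 = 1, a_1 = -2, a_2 = 4, a_3 = -11/3, a_4 = 14/3, a_5 = -187/60


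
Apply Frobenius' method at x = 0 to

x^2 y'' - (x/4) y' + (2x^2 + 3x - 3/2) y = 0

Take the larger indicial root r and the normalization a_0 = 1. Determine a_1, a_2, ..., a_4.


Write in Frobenius form y'' + (p(x)/x) y' + (q(x)/x^2) y = 0:
  p(x) = -1/4,  q(x) = 2x^2 + 3x - 3/2.
Indicial equation: r(r-1) + (-1/4) r + (-3/2) = 0 -> roots r_1 = 2, r_2 = -3/4.
Take r = r_1 = 2. Let y(x) = x^r sum_{n>=0} a_n x^n with a_0 = 1.
Substitute y = x^r sum a_n x^n and match x^{r+n}. The recurrence is
  D(n) a_n + 3 a_{n-1} + 2 a_{n-2} = 0,  where D(n) = (r+n)(r+n-1) + (-1/4)(r+n) + (-3/2).
  a_n = [-3 a_{n-1} - 2 a_{n-2}] / D(n).
Since the indicial polynomial factors as (r - r_1)(r - r_2), D(n) = (r_1 + n - r_1)(r_1 + n - r_2) = n(n + 11/4).
Evaluating step by step (a_0 = 1):
  n = 1: D(1) = 1(1 + 11/4) = 15/4; numerator = -3(1) = -3; a_1 = (-3)/(15/4) = -4/5
  n = 2: D(2) = 2(2 + 11/4) = 19/2; numerator = -3(-4/5) - 2(1) = 2/5; a_2 = (2/5)/(19/2) = 4/95
  n = 3: D(3) = 3(3 + 11/4) = 69/4; numerator = -3(4/95) - 2(-4/5) = 28/19; a_3 = (28/19)/(69/4) = 112/1311
  n = 4: D(4) = 4(4 + 11/4) = 27; numerator = -3(112/1311) - 2(4/95) = -744/2185; a_4 = (-744/2185)/(27) = -248/19665

r = 2; a_0 = 1; a_1 = -4/5; a_2 = 4/95; a_3 = 112/1311; a_4 = -248/19665


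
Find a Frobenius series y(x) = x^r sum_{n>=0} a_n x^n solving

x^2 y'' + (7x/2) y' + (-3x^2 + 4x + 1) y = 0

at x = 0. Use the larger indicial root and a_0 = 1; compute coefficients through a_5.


Write in Frobenius form y'' + (p(x)/x) y' + (q(x)/x^2) y = 0:
  p(x) = 7/2,  q(x) = -3x^2 + 4x + 1.
Indicial equation: r(r-1) + (7/2) r + (1) = 0 -> roots r_1 = -1/2, r_2 = -2.
Take r = r_1 = -1/2. Let y(x) = x^r sum_{n>=0} a_n x^n with a_0 = 1.
Substitute y = x^r sum a_n x^n and match x^{r+n}. The recurrence is
  D(n) a_n + 4 a_{n-1} - 3 a_{n-2} = 0,  where D(n) = (r+n)(r+n-1) + (7/2)(r+n) + (1).
  a_n = [-4 a_{n-1} + 3 a_{n-2}] / D(n).
Since the indicial polynomial factors as (r - r_1)(r - r_2), D(n) = (r_1 + n - r_1)(r_1 + n - r_2) = n(n + 3/2).
Evaluating step by step (a_0 = 1):
  n = 1: D(1) = 1(1 + 3/2) = 5/2; numerator = -4(1) = -4; a_1 = (-4)/(5/2) = -8/5
  n = 2: D(2) = 2(2 + 3/2) = 7; numerator = -4(-8/5) + 3(1) = 47/5; a_2 = (47/5)/(7) = 47/35
  n = 3: D(3) = 3(3 + 3/2) = 27/2; numerator = -4(47/35) + 3(-8/5) = -356/35; a_3 = (-356/35)/(27/2) = -712/945
  n = 4: D(4) = 4(4 + 3/2) = 22; numerator = -4(-712/945) + 3(47/35) = 1331/189; a_4 = (1331/189)/(22) = 121/378
  n = 5: D(5) = 5(5 + 3/2) = 65/2; numerator = -4(121/378) + 3(-712/945) = -478/135; a_5 = (-478/135)/(65/2) = -956/8775

r = -1/2; a_0 = 1; a_1 = -8/5; a_2 = 47/35; a_3 = -712/945; a_4 = 121/378; a_5 = -956/8775


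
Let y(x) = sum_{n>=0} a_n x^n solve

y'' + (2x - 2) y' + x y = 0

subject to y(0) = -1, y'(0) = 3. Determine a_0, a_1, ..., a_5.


Ansatz: y(x) = sum_{n>=0} a_n x^n, so y'(x) = sum_{n>=1} n a_n x^(n-1) and y''(x) = sum_{n>=2} n(n-1) a_n x^(n-2).
Substitute into P(x) y'' + Q(x) y' + R(x) y = 0 with P(x) = 1, Q(x) = 2x - 2, R(x) = x, and match powers of x.
Initial conditions: a_0 = -1, a_1 = 3.
Setting the coefficient of each power of x to zero and solving order by order (substituting the coefficients already found):
  x^0: 2 a_2 - 2 a_1 = 0  ->  2 a_2 = 2 a_1 = 6  ->  a_2 = 3
  x^1: 6 a_3 - 4 a_2 + 2 a_1 + a_0 = 0  ->  6 a_3 = 4 a_2 - 2 a_1 - a_0 = 7  ->  a_3 = 7/6
  x^2: 12 a_4 - 6 a_3 + 4 a_2 + a_1 = 0  ->  12 a_4 = 6 a_3 - 4 a_2 - a_1 = -8  ->  a_4 = -2/3
  x^3: 20 a_5 - 8 a_4 + 6 a_3 + a_2 = 0  ->  20 a_5 = 8 a_4 - 6 a_3 - a_2 = -46/3  ->  a_5 = -23/30
Truncated series: y(x) = -1 + 3 x + 3 x^2 + (7/6) x^3 - (2/3) x^4 - (23/30) x^5 + O(x^6).

a_0 = -1; a_1 = 3; a_2 = 3; a_3 = 7/6; a_4 = -2/3; a_5 = -23/30


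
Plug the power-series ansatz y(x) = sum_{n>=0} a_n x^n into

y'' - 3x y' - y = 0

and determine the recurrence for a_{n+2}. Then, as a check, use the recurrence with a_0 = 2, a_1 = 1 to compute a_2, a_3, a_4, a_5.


Substitute y = sum_n a_n x^n.
y''(x) has coefficient (n+2)(n+1) a_{n+2} at x^n;
-3 x y'(x) has coefficient -3 n a_n at x^n (shift);
-y(x) has coefficient -1 a_n at x^n.
Matching x^n: (n+2)(n+1) a_{n+2} + (-3n - 1) a_n = 0.
Thus a_{n+2} = (3n + 1) / ((n+1)(n+2)) * a_n.

Check with a_0 = 2, a_1 = 1 (apply the recurrence for n = 0, 1, 2, 3): a_0 = 2, a_1 = 1, a_2 = 1, a_3 = 2/3, a_4 = 7/12, a_5 = 1/3.

a_(n+2) = (3n + 1) / ((n+1)(n+2)) * a_n; check: a_0 = 2, a_1 = 1, a_2 = 1, a_3 = 2/3, a_4 = 7/12, a_5 = 1/3


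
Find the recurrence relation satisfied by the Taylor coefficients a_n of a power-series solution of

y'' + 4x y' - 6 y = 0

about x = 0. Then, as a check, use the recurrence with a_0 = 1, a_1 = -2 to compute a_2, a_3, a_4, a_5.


Substitute y = sum_n a_n x^n.
y''(x) has coefficient (n+2)(n+1) a_{n+2} at x^n;
4 x y'(x) has coefficient 4 n a_n at x^n (shift);
-6 y(x) has coefficient -6 a_n at x^n.
Matching x^n: (n+2)(n+1) a_{n+2} + (4n - 6) a_n = 0.
Thus a_{n+2} = (-4n + 6) / ((n+1)(n+2)) * a_n.

Check with a_0 = 1, a_1 = -2 (apply the recurrence for n = 0, 1, 2, 3): a_0 = 1, a_1 = -2, a_2 = 3, a_3 = -2/3, a_4 = -1/2, a_5 = 1/5.

a_(n+2) = (-4n + 6) / ((n+1)(n+2)) * a_n; check: a_0 = 1, a_1 = -2, a_2 = 3, a_3 = -2/3, a_4 = -1/2, a_5 = 1/5


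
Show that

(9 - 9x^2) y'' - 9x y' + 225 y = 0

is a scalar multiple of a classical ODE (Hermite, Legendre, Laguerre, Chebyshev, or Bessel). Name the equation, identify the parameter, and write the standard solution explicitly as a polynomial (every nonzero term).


All three coefficients share the factor 9; dividing through by 9 gives  (1 - x^2) y'' - x y' + 25 y = 0.
This matches the Chebyshev equation (1 - x^2) y'' - x y' + n^2 y = 0 (note the -x y' term, not -2x y') with n^2 = 25, so n = 5; the polynomial solution is T_5(x).
With y = sum_k a_k x^k, matching x^k gives (k+2)(k+1) a_{k+2} = (k^2 - n^2) a_k = (k - 5)(k + 5) a_k. The right side vanishes at k = 5, so the series with the parity of 5 terminates at degree 5.
Standard normalization: leading coefficient of T_n is 2^(n-1), so a_5 = 2^4 = 16. Work downward with a_k = (k+1)(k+2) a_{k+2} / ((k - 5)(k + 5)):
  a_3 = (4)(5)(16) / ((3 - 5)(3 + 5)) = 320/(-16) = -20
  a_1 = (2)(3)(-20) / ((1 - 5)(1 + 5)) = -120/(-24) = 5
Hence T_5(x) = 16 x^5 - 20 x^3 + 5 x.

T_5(x); series = 16 x^5 - 20 x^3 + 5 x


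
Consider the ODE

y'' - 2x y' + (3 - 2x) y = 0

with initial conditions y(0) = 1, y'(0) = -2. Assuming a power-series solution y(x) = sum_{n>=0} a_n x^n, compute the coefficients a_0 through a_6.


Ansatz: y(x) = sum_{n>=0} a_n x^n, so y'(x) = sum_{n>=1} n a_n x^(n-1) and y''(x) = sum_{n>=2} n(n-1) a_n x^(n-2).
Substitute into P(x) y'' + Q(x) y' + R(x) y = 0 with P(x) = 1, Q(x) = -2x, R(x) = 3 - 2x, and match powers of x.
Initial conditions: a_0 = 1, a_1 = -2.
Setting the coefficient of each power of x to zero and solving order by order (substituting the coefficients already found):
  x^0: 2 a_2 + 3 a_0 = 0  ->  2 a_2 = -3 a_0 = -3  ->  a_2 = -3/2
  x^1: 6 a_3 + a_1 - 2 a_0 = 0  ->  6 a_3 = -a_1 + 2 a_0 = 4  ->  a_3 = 2/3
  x^2: 12 a_4 - a_2 - 2 a_1 = 0  ->  12 a_4 = a_2 + 2 a_1 = -11/2  ->  a_4 = -11/24
  x^3: 20 a_5 - 3 a_3 - 2 a_2 = 0  ->  20 a_5 = 3 a_3 + 2 a_2 = -1  ->  a_5 = -1/20
  x^4: 30 a_6 - 5 a_4 - 2 a_3 = 0  ->  30 a_6 = 5 a_4 + 2 a_3 = -23/24  ->  a_6 = -23/720
Truncated series: y(x) = 1 - 2 x - (3/2) x^2 + (2/3) x^3 - (11/24) x^4 - (1/20) x^5 - (23/720) x^6 + O(x^7).

a_0 = 1; a_1 = -2; a_2 = -3/2; a_3 = 2/3; a_4 = -11/24; a_5 = -1/20; a_6 = -23/720


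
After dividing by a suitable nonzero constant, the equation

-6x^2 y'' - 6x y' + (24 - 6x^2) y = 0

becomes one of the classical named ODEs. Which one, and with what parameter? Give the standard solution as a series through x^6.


All three coefficients share the factor -6; dividing through by -6 gives  x^2 y'' + x y' + (x^2 - 4) y = 0.
This matches the Bessel equation x^2 y'' + x y' + (x^2 - nu^2) y = 0 with nu^2 = 4, so nu = 2; the solution bounded at x = 0 is J_2(x).
Frobenius at x = 0: indicial roots ±nu; for r = nu the recurrence k(k + 2nu) c_k = -c_{k-2} gives the standard series J_nu(x) = sum_{k>=0} (-1)^k / (k! (k+nu)!) (x/2)^(2k+nu). Evaluate the first 3 terms:
  k = 0: (-1)^0 / (0! * 2! * 2^2) x^2 = 1/(1*2*4) x^2 = (1/8) x^2
  k = 1: (-1)^1 / (1! * 3! * 2^4) x^4 = -1/(1*6*16) x^4 = (-1/96) x^4
  k = 2: (-1)^2 / (2! * 4! * 2^6) x^6 = 1/(2*24*64) x^6 = (1/3072) x^6
Hence J_2(x) = x^6/3072 - x^4/96 + x^2/8 + ....

J_2(x); series = x^6/3072 - x^4/96 + x^2/8


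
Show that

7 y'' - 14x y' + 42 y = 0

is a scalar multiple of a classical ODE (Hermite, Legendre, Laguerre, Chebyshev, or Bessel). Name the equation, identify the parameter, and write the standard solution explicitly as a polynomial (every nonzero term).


All three coefficients share the factor 7; dividing through by 7 gives  y'' - 2x y' + 6 y = 0.
This matches the Hermite equation y'' - 2x y' + 2n y = 0 with 2n = 6, so n = 3; the polynomial solution is H_3(x).
With y = sum_k a_k x^k, matching x^k gives (k+2)(k+1) a_{k+2} = 2(k - n) a_k = 2(k - 3) a_k. The right side vanishes at k = 3, so the series with the parity of 3 terminates at degree 3.
Standard normalization: leading coefficient of H_n is 2^n, so a_3 = 2^3 = 8. Work downward with a_k = (k+1)(k+2) a_{k+2} / (2(k - n)):
  a_1 = (2)(3)(8) / (2(1 - 3)) = 48/(-4) = -12
Hence H_3(x) = 8 x^3 - 12 x.

H_3(x); series = 8 x^3 - 12 x


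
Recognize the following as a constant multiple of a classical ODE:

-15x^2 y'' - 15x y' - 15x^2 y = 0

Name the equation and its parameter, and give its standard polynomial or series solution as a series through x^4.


All three coefficients share the factor -15; dividing through by -15 gives  x^2 y'' + x y' + x^2 y = 0.
This matches the Bessel equation x^2 y'' + x y' + (x^2 - nu^2) y = 0 with nu^2 = 0, so nu = 0; the solution bounded at x = 0 is J_0(x).
Frobenius at x = 0: indicial roots ±nu; for r = nu the recurrence k(k + 2nu) c_k = -c_{k-2} gives the standard series J_nu(x) = sum_{k>=0} (-1)^k / (k! (k+nu)!) (x/2)^(2k+nu). Evaluate the first 3 terms:
  k = 0: (-1)^0 / (0! * 0! * 2^0) x^0 = 1/(1*1*1) x^0 = (1) x^0
  k = 1: (-1)^1 / (1! * 1! * 2^2) x^2 = -1/(1*1*4) x^2 = (-1/4) x^2
  k = 2: (-1)^2 / (2! * 2! * 2^4) x^4 = 1/(2*2*16) x^4 = (1/64) x^4
Hence J_0(x) = x^4/64 - x^2/4 + 1 + ....

J_0(x); series = x^4/64 - x^2/4 + 1


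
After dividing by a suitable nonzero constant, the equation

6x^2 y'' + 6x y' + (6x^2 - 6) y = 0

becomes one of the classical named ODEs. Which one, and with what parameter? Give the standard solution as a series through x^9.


All three coefficients share the factor 6; dividing through by 6 gives  x^2 y'' + x y' + (x^2 - 1) y = 0.
This matches the Bessel equation x^2 y'' + x y' + (x^2 - nu^2) y = 0 with nu^2 = 1, so nu = 1; the solution bounded at x = 0 is J_1(x).
Frobenius at x = 0: indicial roots ±nu; for r = nu the recurrence k(k + 2nu) c_k = -c_{k-2} gives the standard series J_nu(x) = sum_{k>=0} (-1)^k / (k! (k+nu)!) (x/2)^(2k+nu). Evaluate the first 5 terms:
  k = 0: (-1)^0 / (0! * 1! * 2^1) x^1 = 1/(1*1*2) x^1 = (1/2) x^1
  k = 1: (-1)^1 / (1! * 2! * 2^3) x^3 = -1/(1*2*8) x^3 = (-1/16) x^3
  k = 2: (-1)^2 / (2! * 3! * 2^5) x^5 = 1/(2*6*32) x^5 = (1/384) x^5
  k = 3: (-1)^3 / (3! * 4! * 2^7) x^7 = -1/(6*24*128) x^7 = (-1/18432) x^7
  k = 4: (-1)^4 / (4! * 5! * 2^9) x^9 = 1/(24*120*512) x^9 = (1/1474560) x^9
Hence J_1(x) = x^9/1474560 - x^7/18432 + x^5/384 - x^3/16 + x/2 + ....

J_1(x); series = x^9/1474560 - x^7/18432 + x^5/384 - x^3/16 + x/2


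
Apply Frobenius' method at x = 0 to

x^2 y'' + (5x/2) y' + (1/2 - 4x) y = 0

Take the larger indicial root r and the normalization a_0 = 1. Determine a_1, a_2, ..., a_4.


Write in Frobenius form y'' + (p(x)/x) y' + (q(x)/x^2) y = 0:
  p(x) = 5/2,  q(x) = 1/2 - 4x.
Indicial equation: r(r-1) + (5/2) r + (1/2) = 0 -> roots r_1 = -1/2, r_2 = -1.
Take r = r_1 = -1/2. Let y(x) = x^r sum_{n>=0} a_n x^n with a_0 = 1.
Substitute y = x^r sum a_n x^n and match x^{r+n}. The recurrence is
  D(n) a_n - 4 a_{n-1} = 0,  where D(n) = (r+n)(r+n-1) + (5/2)(r+n) + (1/2).
  a_n = 4 / D(n) * a_{n-1}.
Since the indicial polynomial factors as (r - r_1)(r - r_2), D(n) = (r_1 + n - r_1)(r_1 + n - r_2) = n(n + 1/2).
Evaluating step by step (a_0 = 1):
  n = 1: D(1) = 1(1 + 1/2) = 3/2; numerator = 4(1) = 4; a_1 = (4)/(3/2) = 8/3
  n = 2: D(2) = 2(2 + 1/2) = 5; numerator = 4(8/3) = 32/3; a_2 = (32/3)/(5) = 32/15
  n = 3: D(3) = 3(3 + 1/2) = 21/2; numerator = 4(32/15) = 128/15; a_3 = (128/15)/(21/2) = 256/315
  n = 4: D(4) = 4(4 + 1/2) = 18; numerator = 4(256/315) = 1024/315; a_4 = (1024/315)/(18) = 512/2835

r = -1/2; a_0 = 1; a_1 = 8/3; a_2 = 32/15; a_3 = 256/315; a_4 = 512/2835


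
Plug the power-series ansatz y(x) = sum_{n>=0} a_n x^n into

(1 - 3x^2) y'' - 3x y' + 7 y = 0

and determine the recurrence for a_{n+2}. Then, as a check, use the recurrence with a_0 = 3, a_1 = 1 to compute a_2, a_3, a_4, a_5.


Substitute y = sum_n a_n x^n.
(1 - 3 x^2) y'' contributes (n+2)(n+1) a_{n+2} - 3 n(n-1) a_n at x^n.
-3 x y'(x) contributes -3 n a_n at x^n.
7 y(x) contributes 7 a_n at x^n.
Matching x^n: (n+2)(n+1) a_{n+2} + (-3 n(n-1) - 3 n + 7) a_n = 0.
Thus a_{n+2} = (3 n(n-1) + 3 n - 7) / ((n+1)(n+2)) * a_n.

Check with a_0 = 3, a_1 = 1 (apply the recurrence for n = 0, 1, 2, 3): a_0 = 3, a_1 = 1, a_2 = -21/2, a_3 = -2/3, a_4 = -35/8, a_5 = -2/3.

a_(n+2) = (3 n(n-1) + 3 n - 7) / ((n+1)(n+2)) * a_n; check: a_0 = 3, a_1 = 1, a_2 = -21/2, a_3 = -2/3, a_4 = -35/8, a_5 = -2/3


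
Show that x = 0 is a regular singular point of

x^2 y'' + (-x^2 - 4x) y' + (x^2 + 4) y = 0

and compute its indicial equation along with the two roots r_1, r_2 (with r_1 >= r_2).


Divide by x^2 to reach normal form y'' + P_1(x) y' + P_2(x) y = 0 with P_1(x) = -1 - 4/x and P_2(x) = 1 + 4/x^2.
x = 0 is a singular point because the y'-coefficient -1 - 4/x has a pole at x = 0 and the y-coefficient 1 + 4/x^2 has a pole at x = 0.
It is a regular singular point because x P_1(x) = p(x) = -x - 4 and x^2 P_2(x) = q(x) = x^2 + 4 are polynomials, hence analytic at x = 0.
p(0) = -4,  q(0) = 4.
Indicial equation: r(r-1) + p(0) r + q(0) = 0, i.e. r^2 + (p(0) - 1) r + q(0) = 0, i.e. r^2 - 5 r + 4 = 0.
Discriminant: (-5)^2 - 4(4) = 9, so r = (5 ± 3)/2.
Solving: r_1 = 4, r_2 = 1.

indicial: r^2 - 5 r + 4 = 0; roots r_1 = 4, r_2 = 1


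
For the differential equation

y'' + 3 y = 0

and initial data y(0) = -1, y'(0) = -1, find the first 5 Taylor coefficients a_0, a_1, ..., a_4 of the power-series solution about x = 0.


Ansatz: y(x) = sum_{n>=0} a_n x^n, so y'(x) = sum_{n>=1} n a_n x^(n-1) and y''(x) = sum_{n>=2} n(n-1) a_n x^(n-2).
Substitute into P(x) y'' + Q(x) y' + R(x) y = 0 with P(x) = 1, Q(x) = 0, R(x) = 3, and match powers of x.
Initial conditions: a_0 = -1, a_1 = -1.
Setting the coefficient of each power of x to zero and solving order by order (substituting the coefficients already found):
  x^0: 2 a_2 + 3 a_0 = 0  ->  2 a_2 = -3 a_0 = 3  ->  a_2 = 3/2
  x^1: 6 a_3 + 3 a_1 = 0  ->  6 a_3 = -3 a_1 = 3  ->  a_3 = 1/2
  x^2: 12 a_4 + 3 a_2 = 0  ->  12 a_4 = -3 a_2 = -9/2  ->  a_4 = -3/8
Truncated series: y(x) = -1 - x + (3/2) x^2 + (1/2) x^3 - (3/8) x^4 + O(x^5).

a_0 = -1; a_1 = -1; a_2 = 3/2; a_3 = 1/2; a_4 = -3/8


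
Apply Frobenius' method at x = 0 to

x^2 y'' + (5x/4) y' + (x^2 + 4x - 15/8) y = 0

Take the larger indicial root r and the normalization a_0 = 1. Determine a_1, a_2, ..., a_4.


Write in Frobenius form y'' + (p(x)/x) y' + (q(x)/x^2) y = 0:
  p(x) = 5/4,  q(x) = x^2 + 4x - 15/8.
Indicial equation: r(r-1) + (5/4) r + (-15/8) = 0 -> roots r_1 = 5/4, r_2 = -3/2.
Take r = r_1 = 5/4. Let y(x) = x^r sum_{n>=0} a_n x^n with a_0 = 1.
Substitute y = x^r sum a_n x^n and match x^{r+n}. The recurrence is
  D(n) a_n + 4 a_{n-1} + 1 a_{n-2} = 0,  where D(n) = (r+n)(r+n-1) + (5/4)(r+n) + (-15/8).
  a_n = [-4 a_{n-1} - 1 a_{n-2}] / D(n).
Since the indicial polynomial factors as (r - r_1)(r - r_2), D(n) = (r_1 + n - r_1)(r_1 + n - r_2) = n(n + 11/4).
Evaluating step by step (a_0 = 1):
  n = 1: D(1) = 1(1 + 11/4) = 15/4; numerator = -4(1) = -4; a_1 = (-4)/(15/4) = -16/15
  n = 2: D(2) = 2(2 + 11/4) = 19/2; numerator = -4(-16/15) - 1(1) = 49/15; a_2 = (49/15)/(19/2) = 98/285
  n = 3: D(3) = 3(3 + 11/4) = 69/4; numerator = -4(98/285) - 1(-16/15) = -88/285; a_3 = (-88/285)/(69/4) = -352/19665
  n = 4: D(4) = 4(4 + 11/4) = 27; numerator = -4(-352/19665) - 1(98/285) = -5354/19665; a_4 = (-5354/19665)/(27) = -5354/530955

r = 5/4; a_0 = 1; a_1 = -16/15; a_2 = 98/285; a_3 = -352/19665; a_4 = -5354/530955


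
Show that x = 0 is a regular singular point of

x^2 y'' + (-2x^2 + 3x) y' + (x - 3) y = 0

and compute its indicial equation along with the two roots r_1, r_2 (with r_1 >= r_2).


Divide by x^2 to reach normal form y'' + P_1(x) y' + P_2(x) y = 0 with P_1(x) = -2 + 3/x and P_2(x) = 1/x - 3/x^2.
x = 0 is a singular point because the y'-coefficient -2 + 3/x has a pole at x = 0 and the y-coefficient 1/x - 3/x^2 has a pole at x = 0.
It is a regular singular point because x P_1(x) = p(x) = 3 - 2x and x^2 P_2(x) = q(x) = x - 3 are polynomials, hence analytic at x = 0.
p(0) = 3,  q(0) = -3.
Indicial equation: r(r-1) + p(0) r + q(0) = 0, i.e. r^2 + (p(0) - 1) r + q(0) = 0, i.e. r^2 + 2 r - 3 = 0.
Discriminant: (2)^2 - 4(-3) = 16, so r = (-2 ± 4)/2.
Solving: r_1 = 1, r_2 = -3.

indicial: r^2 + 2 r - 3 = 0; roots r_1 = 1, r_2 = -3


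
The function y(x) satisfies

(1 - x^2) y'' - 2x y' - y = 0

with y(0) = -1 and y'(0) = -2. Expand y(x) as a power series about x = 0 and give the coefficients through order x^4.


Ansatz: y(x) = sum_{n>=0} a_n x^n, so y'(x) = sum_{n>=1} n a_n x^(n-1) and y''(x) = sum_{n>=2} n(n-1) a_n x^(n-2).
Substitute into P(x) y'' + Q(x) y' + R(x) y = 0 with P(x) = 1 - x^2, Q(x) = -2x, R(x) = -1, and match powers of x.
Initial conditions: a_0 = -1, a_1 = -2.
Setting the coefficient of each power of x to zero and solving order by order (substituting the coefficients already found):
  x^0: 2 a_2 - a_0 = 0  ->  2 a_2 = a_0 = -1  ->  a_2 = -1/2
  x^1: 6 a_3 - 3 a_1 = 0  ->  6 a_3 = 3 a_1 = -6  ->  a_3 = -1
  x^2: 12 a_4 - 7 a_2 = 0  ->  12 a_4 = 7 a_2 = -7/2  ->  a_4 = -7/24
Truncated series: y(x) = -1 - 2 x - (1/2) x^2 - x^3 - (7/24) x^4 + O(x^5).

a_0 = -1; a_1 = -2; a_2 = -1/2; a_3 = -1; a_4 = -7/24


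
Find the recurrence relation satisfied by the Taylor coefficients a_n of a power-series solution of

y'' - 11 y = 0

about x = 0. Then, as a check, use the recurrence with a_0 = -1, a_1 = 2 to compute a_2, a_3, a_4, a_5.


Substitute y = sum_n a_n x^n into y'' + (const) y = 0.
y''(x) = sum_{n>=0} (n+2)(n+1) a_{n+2} x^n.
The ODE becomes sum_n [(n+2)(n+1) a_{n+2} - 11 a_n] x^n = 0.
Setting each coefficient to zero gives the recurrence:
  (n+2)(n+1) a_{n+2} - 11 a_n = 0,
  a_{n+2} = 11 / ((n+1)(n+2)) a_n.

Check with a_0 = -1, a_1 = 2 (apply the recurrence for n = 0, 1, 2, 3): a_0 = -1, a_1 = 2, a_2 = -11/2, a_3 = 11/3, a_4 = -121/24, a_5 = 121/60.

a_{n+2} = 11/((n+1)(n+2)) * a_n; check: a_0 = -1, a_1 = 2, a_2 = -11/2, a_3 = 11/3, a_4 = -121/24, a_5 = 121/60


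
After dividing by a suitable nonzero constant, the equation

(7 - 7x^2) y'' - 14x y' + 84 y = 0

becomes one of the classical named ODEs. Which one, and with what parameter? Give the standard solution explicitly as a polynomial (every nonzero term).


All three coefficients share the factor 7; dividing through by 7 gives  (1 - x^2) y'' - 2x y' + 12 y = 0.
This matches the Legendre equation (1 - x^2) y'' - 2x y' + n(n+1) y = 0 (note the -2x y' term) with n(n+1) = 12, so n = 3; the polynomial solution is P_3(x).
With y = sum_k a_k x^k, matching x^k gives (k+2)(k+1) a_{k+2} = [k(k+1) - n(n+1)] a_k = (k - 3)(k + 4) a_k. The right side vanishes at k = 3, so the series with the parity of 3 terminates at degree 3.
Standard normalization (P_n(1) = 1): leading coefficient (2n)!/(2^n (n!)^2) = 720/(8*36) = 5/2, so a_3 = 5/2. Work downward with a_k = (k+1)(k+2) a_{k+2} / ((k - 3)(k + 4)):
  a_1 = (2)(3)(5/2) / ((1 - 3)(1 + 4)) = 15/(-10) = -3/2
Hence P_3(x) = 5 x^3/2 - 3 x/2.

P_3(x); series = 5 x^3/2 - 3 x/2


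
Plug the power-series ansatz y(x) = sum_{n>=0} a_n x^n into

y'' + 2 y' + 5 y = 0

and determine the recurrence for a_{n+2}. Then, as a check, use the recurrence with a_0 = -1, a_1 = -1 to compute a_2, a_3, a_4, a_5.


Substitute y = sum_n a_n x^n.
y''(x) has coefficient (n+2)(n+1) a_{n+2} at x^n;
2 y'(x) has coefficient 2 (n+1) a_{n+1} at x^n;
5 y(x) has coefficient 5 a_n at x^n.
Matching x^n: (n+2)(n+1) a_{n+2} + 2 (n+1) a_{n+1} + 5 a_n = 0.
Thus a_{n+2} = [-2 (n+1) a_{n+1} - 5 a_n] / ((n+1)(n+2)).

Check with a_0 = -1, a_1 = -1 (apply the recurrence for n = 0, 1, 2, 3): a_0 = -1, a_1 = -1, a_2 = 7/2, a_3 = -3/2, a_4 = -17/24, a_5 = 79/120.

a_(n+2) = [-2 (n+1) a_(n+1) - 5 a_n] / ((n+1)(n+2)); check: a_0 = -1, a_1 = -1, a_2 = 7/2, a_3 = -3/2, a_4 = -17/24, a_5 = 79/120


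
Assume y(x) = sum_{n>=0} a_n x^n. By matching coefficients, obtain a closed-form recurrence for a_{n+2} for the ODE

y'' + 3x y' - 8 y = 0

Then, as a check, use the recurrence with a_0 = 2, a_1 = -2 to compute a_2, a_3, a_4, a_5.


Substitute y = sum_n a_n x^n.
y''(x) has coefficient (n+2)(n+1) a_{n+2} at x^n;
3 x y'(x) has coefficient 3 n a_n at x^n (shift);
-8 y(x) has coefficient -8 a_n at x^n.
Matching x^n: (n+2)(n+1) a_{n+2} + (3n - 8) a_n = 0.
Thus a_{n+2} = (-3n + 8) / ((n+1)(n+2)) * a_n.

Check with a_0 = 2, a_1 = -2 (apply the recurrence for n = 0, 1, 2, 3): a_0 = 2, a_1 = -2, a_2 = 8, a_3 = -5/3, a_4 = 4/3, a_5 = 1/12.

a_(n+2) = (-3n + 8) / ((n+1)(n+2)) * a_n; check: a_0 = 2, a_1 = -2, a_2 = 8, a_3 = -5/3, a_4 = 4/3, a_5 = 1/12


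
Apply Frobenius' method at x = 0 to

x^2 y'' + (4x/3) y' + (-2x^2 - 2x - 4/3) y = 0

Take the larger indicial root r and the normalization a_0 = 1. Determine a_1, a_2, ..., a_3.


Write in Frobenius form y'' + (p(x)/x) y' + (q(x)/x^2) y = 0:
  p(x) = 4/3,  q(x) = -2x^2 - 2x - 4/3.
Indicial equation: r(r-1) + (4/3) r + (-4/3) = 0 -> roots r_1 = 1, r_2 = -4/3.
Take r = r_1 = 1. Let y(x) = x^r sum_{n>=0} a_n x^n with a_0 = 1.
Substitute y = x^r sum a_n x^n and match x^{r+n}. The recurrence is
  D(n) a_n - 2 a_{n-1} - 2 a_{n-2} = 0,  where D(n) = (r+n)(r+n-1) + (4/3)(r+n) + (-4/3).
  a_n = [2 a_{n-1} + 2 a_{n-2}] / D(n).
Since the indicial polynomial factors as (r - r_1)(r - r_2), D(n) = (r_1 + n - r_1)(r_1 + n - r_2) = n(n + 7/3).
Evaluating step by step (a_0 = 1):
  n = 1: D(1) = 1(1 + 7/3) = 10/3; numerator = 2(1) = 2; a_1 = (2)/(10/3) = 3/5
  n = 2: D(2) = 2(2 + 7/3) = 26/3; numerator = 2(3/5) + 2(1) = 16/5; a_2 = (16/5)/(26/3) = 24/65
  n = 3: D(3) = 3(3 + 7/3) = 16; numerator = 2(24/65) + 2(3/5) = 126/65; a_3 = (126/65)/(16) = 63/520

r = 1; a_0 = 1; a_1 = 3/5; a_2 = 24/65; a_3 = 63/520


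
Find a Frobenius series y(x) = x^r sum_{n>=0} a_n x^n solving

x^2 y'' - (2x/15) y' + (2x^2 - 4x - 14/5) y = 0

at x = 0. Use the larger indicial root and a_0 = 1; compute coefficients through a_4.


Write in Frobenius form y'' + (p(x)/x) y' + (q(x)/x^2) y = 0:
  p(x) = -2/15,  q(x) = 2x^2 - 4x - 14/5.
Indicial equation: r(r-1) + (-2/15) r + (-14/5) = 0 -> roots r_1 = 7/3, r_2 = -6/5.
Take r = r_1 = 7/3. Let y(x) = x^r sum_{n>=0} a_n x^n with a_0 = 1.
Substitute y = x^r sum a_n x^n and match x^{r+n}. The recurrence is
  D(n) a_n - 4 a_{n-1} + 2 a_{n-2} = 0,  where D(n) = (r+n)(r+n-1) + (-2/15)(r+n) + (-14/5).
  a_n = [4 a_{n-1} - 2 a_{n-2}] / D(n).
Since the indicial polynomial factors as (r - r_1)(r - r_2), D(n) = (r_1 + n - r_1)(r_1 + n - r_2) = n(n + 53/15).
Evaluating step by step (a_0 = 1):
  n = 1: D(1) = 1(1 + 53/15) = 68/15; numerator = 4(1) = 4; a_1 = (4)/(68/15) = 15/17
  n = 2: D(2) = 2(2 + 53/15) = 166/15; numerator = 4(15/17) - 2(1) = 26/17; a_2 = (26/17)/(166/15) = 195/1411
  n = 3: D(3) = 3(3 + 53/15) = 98/5; numerator = 4(195/1411) - 2(15/17) = -1710/1411; a_3 = (-1710/1411)/(98/5) = -4275/69139
  n = 4: D(4) = 4(4 + 53/15) = 452/15; numerator = 4(-4275/69139) - 2(195/1411) = -2130/4067; a_4 = (-2130/4067)/(452/15) = -15975/919142

r = 7/3; a_0 = 1; a_1 = 15/17; a_2 = 195/1411; a_3 = -4275/69139; a_4 = -15975/919142


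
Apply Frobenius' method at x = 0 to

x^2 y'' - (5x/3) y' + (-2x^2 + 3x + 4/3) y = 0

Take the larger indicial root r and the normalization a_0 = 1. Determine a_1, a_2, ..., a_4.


Write in Frobenius form y'' + (p(x)/x) y' + (q(x)/x^2) y = 0:
  p(x) = -5/3,  q(x) = -2x^2 + 3x + 4/3.
Indicial equation: r(r-1) + (-5/3) r + (4/3) = 0 -> roots r_1 = 2, r_2 = 2/3.
Take r = r_1 = 2. Let y(x) = x^r sum_{n>=0} a_n x^n with a_0 = 1.
Substitute y = x^r sum a_n x^n and match x^{r+n}. The recurrence is
  D(n) a_n + 3 a_{n-1} - 2 a_{n-2} = 0,  where D(n) = (r+n)(r+n-1) + (-5/3)(r+n) + (4/3).
  a_n = [-3 a_{n-1} + 2 a_{n-2}] / D(n).
Since the indicial polynomial factors as (r - r_1)(r - r_2), D(n) = (r_1 + n - r_1)(r_1 + n - r_2) = n(n + 4/3).
Evaluating step by step (a_0 = 1):
  n = 1: D(1) = 1(1 + 4/3) = 7/3; numerator = -3(1) = -3; a_1 = (-3)/(7/3) = -9/7
  n = 2: D(2) = 2(2 + 4/3) = 20/3; numerator = -3(-9/7) + 2(1) = 41/7; a_2 = (41/7)/(20/3) = 123/140
  n = 3: D(3) = 3(3 + 4/3) = 13; numerator = -3(123/140) + 2(-9/7) = -729/140; a_3 = (-729/140)/(13) = -729/1820
  n = 4: D(4) = 4(4 + 4/3) = 64/3; numerator = -3(-729/1820) + 2(123/140) = 1077/364; a_4 = (1077/364)/(64/3) = 3231/23296

r = 2; a_0 = 1; a_1 = -9/7; a_2 = 123/140; a_3 = -729/1820; a_4 = 3231/23296


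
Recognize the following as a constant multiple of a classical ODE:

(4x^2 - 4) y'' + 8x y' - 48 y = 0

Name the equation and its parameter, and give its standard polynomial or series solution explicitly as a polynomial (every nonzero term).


All three coefficients share the factor -4; dividing through by -4 gives  (1 - x^2) y'' - 2x y' + 12 y = 0.
This matches the Legendre equation (1 - x^2) y'' - 2x y' + n(n+1) y = 0 (note the -2x y' term) with n(n+1) = 12, so n = 3; the polynomial solution is P_3(x).
With y = sum_k a_k x^k, matching x^k gives (k+2)(k+1) a_{k+2} = [k(k+1) - n(n+1)] a_k = (k - 3)(k + 4) a_k. The right side vanishes at k = 3, so the series with the parity of 3 terminates at degree 3.
Standard normalization (P_n(1) = 1): leading coefficient (2n)!/(2^n (n!)^2) = 720/(8*36) = 5/2, so a_3 = 5/2. Work downward with a_k = (k+1)(k+2) a_{k+2} / ((k - 3)(k + 4)):
  a_1 = (2)(3)(5/2) / ((1 - 3)(1 + 4)) = 15/(-10) = -3/2
Hence P_3(x) = 5 x^3/2 - 3 x/2.

P_3(x); series = 5 x^3/2 - 3 x/2


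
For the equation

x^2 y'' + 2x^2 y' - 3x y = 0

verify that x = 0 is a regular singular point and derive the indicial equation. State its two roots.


Divide by x^2 to reach normal form y'' + P_1(x) y' + P_2(x) y = 0 with P_1(x) = 2 and P_2(x) = -3/x.
x = 0 is a singular point because the y-coefficient -3/x has a pole at x = 0.
It is a regular singular point because x P_1(x) = p(x) = 2x and x^2 P_2(x) = q(x) = -3x are polynomials, hence analytic at x = 0.
p(0) = 0,  q(0) = 0.
Indicial equation: r(r-1) + p(0) r + q(0) = 0, i.e. r^2 + (p(0) - 1) r + q(0) = 0, i.e. r^2 - 1 r = 0.
Discriminant: (-1)^2 - 4(0) = 1, so r = (1 ± 1)/2.
Solving: r_1 = 1, r_2 = 0.

indicial: r^2 - 1 r = 0; roots r_1 = 1, r_2 = 0


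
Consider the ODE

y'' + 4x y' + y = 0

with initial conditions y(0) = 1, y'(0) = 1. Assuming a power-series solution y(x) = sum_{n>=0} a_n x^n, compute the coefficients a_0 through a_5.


Ansatz: y(x) = sum_{n>=0} a_n x^n, so y'(x) = sum_{n>=1} n a_n x^(n-1) and y''(x) = sum_{n>=2} n(n-1) a_n x^(n-2).
Substitute into P(x) y'' + Q(x) y' + R(x) y = 0 with P(x) = 1, Q(x) = 4x, R(x) = 1, and match powers of x.
Initial conditions: a_0 = 1, a_1 = 1.
Setting the coefficient of each power of x to zero and solving order by order (substituting the coefficients already found):
  x^0: 2 a_2 + a_0 = 0  ->  2 a_2 = -a_0 = -1  ->  a_2 = -1/2
  x^1: 6 a_3 + 5 a_1 = 0  ->  6 a_3 = -5 a_1 = -5  ->  a_3 = -5/6
  x^2: 12 a_4 + 9 a_2 = 0  ->  12 a_4 = -9 a_2 = 9/2  ->  a_4 = 3/8
  x^3: 20 a_5 + 13 a_3 = 0  ->  20 a_5 = -13 a_3 = 65/6  ->  a_5 = 13/24
Truncated series: y(x) = 1 + x - (1/2) x^2 - (5/6) x^3 + (3/8) x^4 + (13/24) x^5 + O(x^6).

a_0 = 1; a_1 = 1; a_2 = -1/2; a_3 = -5/6; a_4 = 3/8; a_5 = 13/24


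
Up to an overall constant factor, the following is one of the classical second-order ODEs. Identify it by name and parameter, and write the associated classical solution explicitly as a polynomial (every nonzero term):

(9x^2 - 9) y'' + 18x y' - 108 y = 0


All three coefficients share the factor -9; dividing through by -9 gives  (1 - x^2) y'' - 2x y' + 12 y = 0.
This matches the Legendre equation (1 - x^2) y'' - 2x y' + n(n+1) y = 0 (note the -2x y' term) with n(n+1) = 12, so n = 3; the polynomial solution is P_3(x).
With y = sum_k a_k x^k, matching x^k gives (k+2)(k+1) a_{k+2} = [k(k+1) - n(n+1)] a_k = (k - 3)(k + 4) a_k. The right side vanishes at k = 3, so the series with the parity of 3 terminates at degree 3.
Standard normalization (P_n(1) = 1): leading coefficient (2n)!/(2^n (n!)^2) = 720/(8*36) = 5/2, so a_3 = 5/2. Work downward with a_k = (k+1)(k+2) a_{k+2} / ((k - 3)(k + 4)):
  a_1 = (2)(3)(5/2) / ((1 - 3)(1 + 4)) = 15/(-10) = -3/2
Hence P_3(x) = 5 x^3/2 - 3 x/2.

P_3(x); series = 5 x^3/2 - 3 x/2


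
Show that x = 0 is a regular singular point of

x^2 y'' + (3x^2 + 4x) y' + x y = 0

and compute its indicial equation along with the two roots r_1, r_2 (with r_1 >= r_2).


Divide by x^2 to reach normal form y'' + P_1(x) y' + P_2(x) y = 0 with P_1(x) = 3 + 4/x and P_2(x) = 1/x.
x = 0 is a singular point because the y'-coefficient 3 + 4/x has a pole at x = 0 and the y-coefficient 1/x has a pole at x = 0.
It is a regular singular point because x P_1(x) = p(x) = 3x + 4 and x^2 P_2(x) = q(x) = x are polynomials, hence analytic at x = 0.
p(0) = 4,  q(0) = 0.
Indicial equation: r(r-1) + p(0) r + q(0) = 0, i.e. r^2 + (p(0) - 1) r + q(0) = 0, i.e. r^2 + 3 r = 0.
Discriminant: (3)^2 - 4(0) = 9, so r = (-3 ± 3)/2.
Solving: r_1 = 0, r_2 = -3.

indicial: r^2 + 3 r = 0; roots r_1 = 0, r_2 = -3


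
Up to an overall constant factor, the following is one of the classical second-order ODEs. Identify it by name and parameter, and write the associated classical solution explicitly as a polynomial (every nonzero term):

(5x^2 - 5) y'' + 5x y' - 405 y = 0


All three coefficients share the factor -5; dividing through by -5 gives  (1 - x^2) y'' - x y' + 81 y = 0.
This matches the Chebyshev equation (1 - x^2) y'' - x y' + n^2 y = 0 (note the -x y' term, not -2x y') with n^2 = 81, so n = 9; the polynomial solution is T_9(x).
With y = sum_k a_k x^k, matching x^k gives (k+2)(k+1) a_{k+2} = (k^2 - n^2) a_k = (k - 9)(k + 9) a_k. The right side vanishes at k = 9, so the series with the parity of 9 terminates at degree 9.
Standard normalization: leading coefficient of T_n is 2^(n-1), so a_9 = 2^8 = 256. Work downward with a_k = (k+1)(k+2) a_{k+2} / ((k - 9)(k + 9)):
  a_7 = (8)(9)(256) / ((7 - 9)(7 + 9)) = 18432/(-32) = -576
  a_5 = (6)(7)(-576) / ((5 - 9)(5 + 9)) = -24192/(-56) = 432
  a_3 = (4)(5)(432) / ((3 - 9)(3 + 9)) = 8640/(-72) = -120
  a_1 = (2)(3)(-120) / ((1 - 9)(1 + 9)) = -720/(-80) = 9
Hence T_9(x) = 256 x^9 - 576 x^7 + 432 x^5 - 120 x^3 + 9 x.

T_9(x); series = 256 x^9 - 576 x^7 + 432 x^5 - 120 x^3 + 9 x


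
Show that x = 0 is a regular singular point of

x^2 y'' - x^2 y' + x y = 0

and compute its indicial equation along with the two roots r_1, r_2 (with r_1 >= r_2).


Divide by x^2 to reach normal form y'' + P_1(x) y' + P_2(x) y = 0 with P_1(x) = -1 and P_2(x) = 1/x.
x = 0 is a singular point because the y-coefficient 1/x has a pole at x = 0.
It is a regular singular point because x P_1(x) = p(x) = -x and x^2 P_2(x) = q(x) = x are polynomials, hence analytic at x = 0.
p(0) = 0,  q(0) = 0.
Indicial equation: r(r-1) + p(0) r + q(0) = 0, i.e. r^2 + (p(0) - 1) r + q(0) = 0, i.e. r^2 - 1 r = 0.
Discriminant: (-1)^2 - 4(0) = 1, so r = (1 ± 1)/2.
Solving: r_1 = 1, r_2 = 0.

indicial: r^2 - 1 r = 0; roots r_1 = 1, r_2 = 0


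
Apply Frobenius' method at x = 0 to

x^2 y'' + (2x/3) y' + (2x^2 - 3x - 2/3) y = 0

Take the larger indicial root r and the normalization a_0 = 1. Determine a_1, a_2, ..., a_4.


Write in Frobenius form y'' + (p(x)/x) y' + (q(x)/x^2) y = 0:
  p(x) = 2/3,  q(x) = 2x^2 - 3x - 2/3.
Indicial equation: r(r-1) + (2/3) r + (-2/3) = 0 -> roots r_1 = 1, r_2 = -2/3.
Take r = r_1 = 1. Let y(x) = x^r sum_{n>=0} a_n x^n with a_0 = 1.
Substitute y = x^r sum a_n x^n and match x^{r+n}. The recurrence is
  D(n) a_n - 3 a_{n-1} + 2 a_{n-2} = 0,  where D(n) = (r+n)(r+n-1) + (2/3)(r+n) + (-2/3).
  a_n = [3 a_{n-1} - 2 a_{n-2}] / D(n).
Since the indicial polynomial factors as (r - r_1)(r - r_2), D(n) = (r_1 + n - r_1)(r_1 + n - r_2) = n(n + 5/3).
Evaluating step by step (a_0 = 1):
  n = 1: D(1) = 1(1 + 5/3) = 8/3; numerator = 3(1) = 3; a_1 = (3)/(8/3) = 9/8
  n = 2: D(2) = 2(2 + 5/3) = 22/3; numerator = 3(9/8) - 2(1) = 11/8; a_2 = (11/8)/(22/3) = 3/16
  n = 3: D(3) = 3(3 + 5/3) = 14; numerator = 3(3/16) - 2(9/8) = -27/16; a_3 = (-27/16)/(14) = -27/224
  n = 4: D(4) = 4(4 + 5/3) = 68/3; numerator = 3(-27/224) - 2(3/16) = -165/224; a_4 = (-165/224)/(68/3) = -495/15232

r = 1; a_0 = 1; a_1 = 9/8; a_2 = 3/16; a_3 = -27/224; a_4 = -495/15232


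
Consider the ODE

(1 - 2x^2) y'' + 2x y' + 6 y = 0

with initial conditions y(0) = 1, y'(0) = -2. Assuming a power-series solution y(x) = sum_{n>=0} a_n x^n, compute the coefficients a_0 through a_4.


Ansatz: y(x) = sum_{n>=0} a_n x^n, so y'(x) = sum_{n>=1} n a_n x^(n-1) and y''(x) = sum_{n>=2} n(n-1) a_n x^(n-2).
Substitute into P(x) y'' + Q(x) y' + R(x) y = 0 with P(x) = 1 - 2x^2, Q(x) = 2x, R(x) = 6, and match powers of x.
Initial conditions: a_0 = 1, a_1 = -2.
Setting the coefficient of each power of x to zero and solving order by order (substituting the coefficients already found):
  x^0: 2 a_2 + 6 a_0 = 0  ->  2 a_2 = -6 a_0 = -6  ->  a_2 = -3
  x^1: 6 a_3 + 8 a_1 = 0  ->  6 a_3 = -8 a_1 = 16  ->  a_3 = 8/3
  x^2: 12 a_4 + 6 a_2 = 0  ->  12 a_4 = -6 a_2 = 18  ->  a_4 = 3/2
Truncated series: y(x) = 1 - 2 x - 3 x^2 + (8/3) x^3 + (3/2) x^4 + O(x^5).

a_0 = 1; a_1 = -2; a_2 = -3; a_3 = 8/3; a_4 = 3/2
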